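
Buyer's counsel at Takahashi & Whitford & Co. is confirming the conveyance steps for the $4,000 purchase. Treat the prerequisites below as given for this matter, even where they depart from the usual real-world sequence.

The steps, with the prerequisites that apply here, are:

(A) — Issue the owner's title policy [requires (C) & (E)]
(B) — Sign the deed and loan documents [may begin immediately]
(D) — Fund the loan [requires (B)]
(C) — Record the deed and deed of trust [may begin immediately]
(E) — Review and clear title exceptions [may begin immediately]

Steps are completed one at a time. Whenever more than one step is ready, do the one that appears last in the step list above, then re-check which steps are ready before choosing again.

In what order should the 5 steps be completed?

(E), (C), (B), (D), (A)

(E), (C) and (B) have no prerequisites; (E) is listed later, so (E) is first.
Now (C) and (B) have their prerequisites met. (C) is listed later, so (C) next.
(A) now also ready, so the ready set is {(B), (A)}; (B) is listed later → (B).
(D) and (A) are both available; (D) is listed later → (D).
(A) is the only step now ready → (A).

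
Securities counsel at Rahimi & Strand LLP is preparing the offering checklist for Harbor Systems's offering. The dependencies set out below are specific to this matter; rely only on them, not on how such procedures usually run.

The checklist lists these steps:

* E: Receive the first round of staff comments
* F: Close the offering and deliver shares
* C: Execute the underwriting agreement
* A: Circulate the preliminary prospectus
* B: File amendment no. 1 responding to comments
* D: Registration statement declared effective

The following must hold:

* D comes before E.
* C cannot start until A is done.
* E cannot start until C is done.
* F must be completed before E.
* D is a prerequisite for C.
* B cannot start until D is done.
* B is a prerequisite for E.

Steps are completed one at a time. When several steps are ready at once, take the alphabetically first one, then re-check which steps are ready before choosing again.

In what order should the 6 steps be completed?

A, D, B, C, F, E

A, D and F have no prerequisites; A has the earlier label, so A is first.
Ready: D and F. D has the earlier label → D.
Now B, C and F have their prerequisites met. B has the earlier label, so B next.
Now C and F have their prerequisites met. C has the earlier label, so C next.
That leaves F as the only ready step → F.
E is the only step now ready → E.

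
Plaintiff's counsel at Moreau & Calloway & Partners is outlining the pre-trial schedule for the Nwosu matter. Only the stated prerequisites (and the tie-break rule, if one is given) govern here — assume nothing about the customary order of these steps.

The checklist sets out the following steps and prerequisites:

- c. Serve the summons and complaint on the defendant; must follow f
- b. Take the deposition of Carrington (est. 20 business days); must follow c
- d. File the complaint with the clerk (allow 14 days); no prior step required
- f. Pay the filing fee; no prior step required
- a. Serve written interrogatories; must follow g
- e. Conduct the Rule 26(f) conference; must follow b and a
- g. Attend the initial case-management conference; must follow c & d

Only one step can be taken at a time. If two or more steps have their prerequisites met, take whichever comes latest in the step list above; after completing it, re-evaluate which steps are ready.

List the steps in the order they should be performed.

f, d, c, g, a, b, e

Nothing is required for f and d. f is listed later → f first.
c now also ready, so the ready set is {d, c}; d is listed later → d.
c needed f, now all done → c.
g and b are both available; g is listed later → g.
Ready: a and b. a is listed later → a.
b needed c, now all done → b.
e is the only step now ready → e.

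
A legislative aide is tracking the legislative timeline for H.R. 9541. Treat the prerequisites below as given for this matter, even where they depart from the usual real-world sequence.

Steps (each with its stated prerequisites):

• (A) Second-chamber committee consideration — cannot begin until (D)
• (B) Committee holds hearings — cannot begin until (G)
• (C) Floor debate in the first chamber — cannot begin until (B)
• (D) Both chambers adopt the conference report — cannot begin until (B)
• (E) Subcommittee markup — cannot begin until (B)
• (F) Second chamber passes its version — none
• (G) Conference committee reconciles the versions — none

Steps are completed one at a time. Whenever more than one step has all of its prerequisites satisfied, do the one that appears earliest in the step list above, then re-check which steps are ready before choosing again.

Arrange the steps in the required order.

(F) → (G) → (B) → (C) → (D) → (A) → (E)

(F) and (G) have no prerequisites; (F) is listed earlier, so (F) is first.
Next only (G) has its prerequisites met → (G).
Next only (B) has its prerequisites met → (B).
Now (C), (D) and (E) have their prerequisites met. (C) is listed earlier, so (C) next.
Ready: (D) and (E). (D) is listed earlier → (D).
Ready: (A) and (E). (A) is listed earlier → (A).
That leaves (E) as the only ready step → (E).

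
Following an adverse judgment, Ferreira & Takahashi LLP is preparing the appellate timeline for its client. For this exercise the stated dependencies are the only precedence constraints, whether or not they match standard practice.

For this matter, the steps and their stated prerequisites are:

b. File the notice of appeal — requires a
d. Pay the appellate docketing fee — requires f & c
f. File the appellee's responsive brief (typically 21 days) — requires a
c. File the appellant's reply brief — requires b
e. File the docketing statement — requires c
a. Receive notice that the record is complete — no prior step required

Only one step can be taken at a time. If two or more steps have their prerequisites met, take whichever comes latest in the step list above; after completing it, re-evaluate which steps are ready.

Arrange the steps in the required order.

a is the only step with nothing outstanding, so it goes first.
Now f and b have their prerequisites met. f is listed later, so f next.
b needed a, now all done → b.
That leaves c as the only ready step → c.
Ready: e and d. e is listed later → e.
d needed c and f, now all done → d.

a → f → b → c → e → d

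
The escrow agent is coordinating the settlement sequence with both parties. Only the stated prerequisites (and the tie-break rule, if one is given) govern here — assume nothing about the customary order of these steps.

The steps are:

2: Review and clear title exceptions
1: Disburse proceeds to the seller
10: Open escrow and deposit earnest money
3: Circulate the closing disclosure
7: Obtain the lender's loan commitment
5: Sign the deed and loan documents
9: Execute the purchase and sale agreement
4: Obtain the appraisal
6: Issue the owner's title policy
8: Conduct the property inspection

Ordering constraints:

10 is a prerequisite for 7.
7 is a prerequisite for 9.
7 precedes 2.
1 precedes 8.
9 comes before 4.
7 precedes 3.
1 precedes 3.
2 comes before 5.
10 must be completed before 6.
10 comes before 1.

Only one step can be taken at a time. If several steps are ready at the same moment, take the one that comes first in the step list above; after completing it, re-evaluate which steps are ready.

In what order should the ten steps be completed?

10, 1, 7, 2, 3, 5, 9, 4, 6, 8

10 is the only step with nothing outstanding, so it goes first.
Now 1, 7 and 6 have their prerequisites met. 1 is listed earlier, so 1 next.
Ready: 7, 6 and 8. 7 is listed earlier → 7.
Now 2, 3, 9, 6 and 8 have their prerequisites met. 2 is listed earlier, so 2 next.
Ready: 3, 5, 9, 6 and 8. 3 is listed earlier → 3.
Now 5, 9, 6 and 8 have their prerequisites met. 5 is listed earlier, so 5 next.
9, 6 and 8 are all available; 9 is listed earlier → 9.
4 now also ready, so the ready set is {4, 6, 8}; 4 is listed earlier → 4.
Now 6 and 8 have their prerequisites met. 6 is listed earlier, so 6 next.
Next only 8 has its prerequisites met → 8.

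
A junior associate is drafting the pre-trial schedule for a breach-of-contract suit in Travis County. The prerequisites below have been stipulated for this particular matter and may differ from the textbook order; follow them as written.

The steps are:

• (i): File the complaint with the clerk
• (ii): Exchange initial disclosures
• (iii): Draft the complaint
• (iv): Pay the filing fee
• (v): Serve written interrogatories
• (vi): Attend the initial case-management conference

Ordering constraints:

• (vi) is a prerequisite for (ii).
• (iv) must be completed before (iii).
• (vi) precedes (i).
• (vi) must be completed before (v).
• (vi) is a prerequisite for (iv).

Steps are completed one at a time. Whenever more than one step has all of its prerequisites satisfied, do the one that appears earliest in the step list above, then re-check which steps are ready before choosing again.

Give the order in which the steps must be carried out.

(vi) → (i) → (ii) → (iv) → (iii) → (v)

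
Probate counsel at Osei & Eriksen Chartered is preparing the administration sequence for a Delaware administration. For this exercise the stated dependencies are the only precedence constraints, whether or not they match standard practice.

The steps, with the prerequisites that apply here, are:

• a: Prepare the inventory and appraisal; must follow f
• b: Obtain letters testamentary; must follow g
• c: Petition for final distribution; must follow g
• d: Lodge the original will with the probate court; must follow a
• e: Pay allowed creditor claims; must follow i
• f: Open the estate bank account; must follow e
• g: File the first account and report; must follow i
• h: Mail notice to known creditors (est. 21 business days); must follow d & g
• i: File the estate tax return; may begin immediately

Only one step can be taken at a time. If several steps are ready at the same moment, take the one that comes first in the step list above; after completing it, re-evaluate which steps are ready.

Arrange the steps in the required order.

i has no prerequisites → i first.
Ready: e and g. e is listed earlier → e.
f now also ready, so the ready set is {f, g}; f is listed earlier → f.
Ready: a and g. a is listed earlier → a.
d now also ready, so the ready set is {d, g}; d is listed earlier → d.
g needed i, now all done → g.
b, c and h are all available; b is listed earlier → b.
Now c and h have their prerequisites met. c is listed earlier, so c next.
Next only h has its prerequisites met → h.

i, e, f, a, d, g, b, c, h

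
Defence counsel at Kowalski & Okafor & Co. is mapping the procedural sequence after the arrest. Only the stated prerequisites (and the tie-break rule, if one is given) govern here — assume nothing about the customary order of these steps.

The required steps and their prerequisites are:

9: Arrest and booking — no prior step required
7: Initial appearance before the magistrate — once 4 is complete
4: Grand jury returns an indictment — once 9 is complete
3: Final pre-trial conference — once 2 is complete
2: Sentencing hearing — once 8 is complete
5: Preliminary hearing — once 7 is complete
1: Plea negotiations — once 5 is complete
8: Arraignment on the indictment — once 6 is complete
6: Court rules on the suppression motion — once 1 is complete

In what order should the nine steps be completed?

9 → 4 → 7 → 5 → 1 → 6 → 8 → 2 → 3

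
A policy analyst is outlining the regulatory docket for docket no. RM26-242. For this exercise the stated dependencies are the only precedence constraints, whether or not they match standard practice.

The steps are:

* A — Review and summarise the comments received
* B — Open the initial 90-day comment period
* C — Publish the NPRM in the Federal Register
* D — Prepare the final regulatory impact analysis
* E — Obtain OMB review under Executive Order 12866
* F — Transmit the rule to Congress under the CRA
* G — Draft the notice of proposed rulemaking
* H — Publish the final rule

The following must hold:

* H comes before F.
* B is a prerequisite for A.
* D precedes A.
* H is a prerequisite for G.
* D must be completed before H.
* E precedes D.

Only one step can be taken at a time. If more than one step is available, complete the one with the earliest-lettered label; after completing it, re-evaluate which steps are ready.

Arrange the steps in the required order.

B, C, E, D, A, H, F, G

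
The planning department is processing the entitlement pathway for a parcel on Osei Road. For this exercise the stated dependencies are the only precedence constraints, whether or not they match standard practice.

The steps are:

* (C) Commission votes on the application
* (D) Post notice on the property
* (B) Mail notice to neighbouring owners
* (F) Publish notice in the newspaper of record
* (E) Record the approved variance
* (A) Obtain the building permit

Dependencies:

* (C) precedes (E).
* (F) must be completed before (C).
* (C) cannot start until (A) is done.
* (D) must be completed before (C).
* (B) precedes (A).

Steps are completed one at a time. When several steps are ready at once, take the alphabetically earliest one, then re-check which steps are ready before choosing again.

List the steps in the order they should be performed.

Nothing is required for (B), (D) and (F). (B) has the earlier label → (B) first.
(A), (D) and (F) are all available; (A) has the earlier label → (A).
Ready: (D) and (F). (D) has the earlier label → (D).
Next only (F) has its prerequisites met → (F).
Next only (C) has its prerequisites met → (C).
(E) needed (C), now all done → (E).

(B), (A), (D), (F), (C), (E)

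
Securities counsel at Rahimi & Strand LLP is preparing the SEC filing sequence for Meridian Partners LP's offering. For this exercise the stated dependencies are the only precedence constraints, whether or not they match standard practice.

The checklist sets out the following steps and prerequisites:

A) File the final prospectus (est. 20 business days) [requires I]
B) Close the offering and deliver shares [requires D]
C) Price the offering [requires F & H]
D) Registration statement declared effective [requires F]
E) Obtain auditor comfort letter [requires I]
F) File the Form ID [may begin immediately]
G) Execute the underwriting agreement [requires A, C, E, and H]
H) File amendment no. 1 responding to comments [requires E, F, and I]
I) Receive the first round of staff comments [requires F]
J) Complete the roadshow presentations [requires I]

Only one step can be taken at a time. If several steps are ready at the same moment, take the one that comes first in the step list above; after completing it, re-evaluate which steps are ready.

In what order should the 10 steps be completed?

F is the only step with nothing outstanding, so it goes first.
Now D and I have their prerequisites met. D is listed earlier, so D next.
B and I are both available; B is listed earlier → B.
I is the only step now ready → I.
Now A, E and J have their prerequisites met. A is listed earlier, so A next.
E and J are both available; E is listed earlier → E.
H and J are both available; H is listed earlier → H.
Now C and J have their prerequisites met. C is listed earlier, so C next.
G and J are both available; G is listed earlier → G.
Next only J has its prerequisites met → J.

F → D → B → I → A → E → H → C → G → J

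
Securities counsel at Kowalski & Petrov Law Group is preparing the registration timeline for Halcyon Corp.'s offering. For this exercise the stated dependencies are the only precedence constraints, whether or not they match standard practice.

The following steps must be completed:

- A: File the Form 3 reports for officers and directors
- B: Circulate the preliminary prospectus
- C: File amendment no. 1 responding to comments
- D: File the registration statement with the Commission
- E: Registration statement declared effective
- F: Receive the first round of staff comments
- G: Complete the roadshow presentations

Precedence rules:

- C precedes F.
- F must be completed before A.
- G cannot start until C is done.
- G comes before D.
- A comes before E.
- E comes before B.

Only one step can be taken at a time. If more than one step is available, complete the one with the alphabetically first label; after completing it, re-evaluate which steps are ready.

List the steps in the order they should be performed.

C, F, A, E, B, G, D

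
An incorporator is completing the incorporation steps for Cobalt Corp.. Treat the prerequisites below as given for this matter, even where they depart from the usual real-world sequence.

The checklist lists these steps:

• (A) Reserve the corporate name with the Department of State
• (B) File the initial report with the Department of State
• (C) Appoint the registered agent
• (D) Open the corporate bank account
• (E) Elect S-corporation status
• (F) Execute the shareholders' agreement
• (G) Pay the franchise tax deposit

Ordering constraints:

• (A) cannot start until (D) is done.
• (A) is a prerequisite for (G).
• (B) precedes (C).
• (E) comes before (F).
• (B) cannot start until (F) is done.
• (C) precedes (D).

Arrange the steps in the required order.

(E) is the only step with nothing outstanding, so it goes first.
That leaves (F) as the only ready step → (F).
(B) needed (F), now all done → (B).
That leaves (C) as the only ready step → (C).
(D) needed (C), now all done → (D).
(A) needed (D), now all done → (A).
(G) needed (A), now all done → (G).

(E) (F) (B) (C) (D) (A) (G)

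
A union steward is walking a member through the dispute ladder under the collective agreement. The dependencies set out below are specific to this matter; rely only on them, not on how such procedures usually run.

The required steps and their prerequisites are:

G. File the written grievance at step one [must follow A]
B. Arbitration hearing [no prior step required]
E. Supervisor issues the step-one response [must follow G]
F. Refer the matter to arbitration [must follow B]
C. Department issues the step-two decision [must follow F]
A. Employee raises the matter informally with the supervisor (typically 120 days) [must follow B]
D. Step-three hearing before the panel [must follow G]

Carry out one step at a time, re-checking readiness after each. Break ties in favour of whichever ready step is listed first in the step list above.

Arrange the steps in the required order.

B is the only step with nothing outstanding, so it goes first.
Now F and A have their prerequisites met. F is listed earlier, so F next.
Ready: C and A. C is listed earlier → C.
A is the only step now ready → A.
G needed A, now all done → G.
Now E and D have their prerequisites met. E is listed earlier, so E next.
D needed G, now all done → D.

B, F, C, A, G, E, D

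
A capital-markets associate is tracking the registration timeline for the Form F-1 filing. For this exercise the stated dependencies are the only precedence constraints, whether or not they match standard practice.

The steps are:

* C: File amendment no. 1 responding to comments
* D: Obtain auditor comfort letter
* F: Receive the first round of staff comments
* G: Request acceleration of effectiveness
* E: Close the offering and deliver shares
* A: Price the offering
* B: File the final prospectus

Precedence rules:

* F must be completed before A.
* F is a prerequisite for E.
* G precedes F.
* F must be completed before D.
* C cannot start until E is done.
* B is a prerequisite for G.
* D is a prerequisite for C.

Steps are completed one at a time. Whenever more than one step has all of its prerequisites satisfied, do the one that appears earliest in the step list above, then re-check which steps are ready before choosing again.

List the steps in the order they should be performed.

B, G, F, D, E, C, A

Only B has no prerequisites, so it is first.
G needed B, now all done → G.
F is the only step now ready → F.
Ready: D, E and A. D is listed earlier → D.
E and A are both available; E is listed earlier → E.
C now also ready, so the ready set is {C, A}; C is listed earlier → C.
Next only A has its prerequisites met → A.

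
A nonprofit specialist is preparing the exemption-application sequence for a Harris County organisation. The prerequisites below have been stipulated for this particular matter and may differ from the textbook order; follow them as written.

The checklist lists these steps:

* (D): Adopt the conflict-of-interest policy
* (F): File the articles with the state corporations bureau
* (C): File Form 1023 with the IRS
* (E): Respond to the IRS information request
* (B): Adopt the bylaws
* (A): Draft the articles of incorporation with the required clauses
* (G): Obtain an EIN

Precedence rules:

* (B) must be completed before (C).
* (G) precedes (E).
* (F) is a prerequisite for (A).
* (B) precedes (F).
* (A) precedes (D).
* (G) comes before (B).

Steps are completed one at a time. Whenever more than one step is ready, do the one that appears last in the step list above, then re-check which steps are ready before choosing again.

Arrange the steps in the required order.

(G) (B) (E) (C) (F) (A) (D)

(G) has no prerequisites → (G) first.
(B) and (E) are both available; (B) is listed later → (B).
(E), (C) and (F) are all available; (E) is listed later → (E).
(C) and (F) are both available; (C) is listed later → (C).
(F) needed (B), now all done → (F).
(A) is the only step now ready → (A).
(D) needed (A), now all done → (D).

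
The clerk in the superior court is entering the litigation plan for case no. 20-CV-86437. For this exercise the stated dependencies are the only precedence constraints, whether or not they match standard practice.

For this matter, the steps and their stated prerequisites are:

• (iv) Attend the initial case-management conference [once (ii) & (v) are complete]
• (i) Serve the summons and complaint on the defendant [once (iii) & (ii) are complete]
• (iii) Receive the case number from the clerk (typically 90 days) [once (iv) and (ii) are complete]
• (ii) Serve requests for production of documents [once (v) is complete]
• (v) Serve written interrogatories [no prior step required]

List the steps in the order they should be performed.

(v) → (ii) → (iv) → (iii) → (i)

(v) has no prerequisites → (v) first.
Next only (ii) has its prerequisites met → (ii).
(iv) is the only step now ready → (iv).
Next only (iii) has its prerequisites met → (iii).
(i) needed (iii) and (ii), now all done → (i).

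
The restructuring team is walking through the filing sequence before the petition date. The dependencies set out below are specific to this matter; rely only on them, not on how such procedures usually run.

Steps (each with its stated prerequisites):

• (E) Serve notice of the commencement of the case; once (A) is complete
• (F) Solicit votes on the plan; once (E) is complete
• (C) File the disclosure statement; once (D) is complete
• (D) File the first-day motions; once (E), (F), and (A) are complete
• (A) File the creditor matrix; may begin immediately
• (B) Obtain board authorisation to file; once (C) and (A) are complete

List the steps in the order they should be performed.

(A) → (E) → (F) → (D) → (C) → (B)

(A) is the only step with nothing outstanding, so it goes first.
That leaves (E) as the only ready step → (E).
(F) needed (E), now all done → (F).
(D) needed (E), (F) and (A), now all done → (D).
(C) needed (D), now all done → (C).
(B) needed (C) and (A), now all done → (B).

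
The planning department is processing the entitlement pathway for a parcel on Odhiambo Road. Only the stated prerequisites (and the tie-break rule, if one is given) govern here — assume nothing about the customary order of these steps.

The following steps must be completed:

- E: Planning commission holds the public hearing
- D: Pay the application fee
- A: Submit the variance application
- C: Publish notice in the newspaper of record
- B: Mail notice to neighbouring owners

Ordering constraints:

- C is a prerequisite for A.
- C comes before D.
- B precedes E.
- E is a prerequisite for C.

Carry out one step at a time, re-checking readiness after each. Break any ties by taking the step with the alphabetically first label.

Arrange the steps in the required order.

Only B has no prerequisites, so it is first.
E needed B, now all done → E.
C is the only step now ready → C.
A and D are both available; A has the earlier label → A.
D is the only step now ready → D.

B → E → C → A → D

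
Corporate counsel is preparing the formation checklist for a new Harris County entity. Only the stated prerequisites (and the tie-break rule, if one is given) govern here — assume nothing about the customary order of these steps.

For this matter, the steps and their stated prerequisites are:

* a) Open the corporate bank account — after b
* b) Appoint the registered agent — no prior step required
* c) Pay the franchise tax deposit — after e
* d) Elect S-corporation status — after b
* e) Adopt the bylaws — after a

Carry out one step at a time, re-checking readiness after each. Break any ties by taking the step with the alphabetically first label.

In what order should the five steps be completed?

b has no prerequisites → b first.
Now a and d have their prerequisites met. a has the earlier label, so a next.
Ready: d and e. d has the earlier label → d.
That leaves e as the only ready step → e.
Next only c has its prerequisites met → c.

b a d e c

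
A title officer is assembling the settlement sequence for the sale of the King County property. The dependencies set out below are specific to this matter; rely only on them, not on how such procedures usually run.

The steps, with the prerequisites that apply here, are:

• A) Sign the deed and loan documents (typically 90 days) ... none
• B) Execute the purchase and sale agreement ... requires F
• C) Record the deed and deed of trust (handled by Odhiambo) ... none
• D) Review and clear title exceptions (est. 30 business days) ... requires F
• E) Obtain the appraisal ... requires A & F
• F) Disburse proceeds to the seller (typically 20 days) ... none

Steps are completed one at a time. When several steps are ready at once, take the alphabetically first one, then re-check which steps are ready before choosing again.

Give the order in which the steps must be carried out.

A C F B D E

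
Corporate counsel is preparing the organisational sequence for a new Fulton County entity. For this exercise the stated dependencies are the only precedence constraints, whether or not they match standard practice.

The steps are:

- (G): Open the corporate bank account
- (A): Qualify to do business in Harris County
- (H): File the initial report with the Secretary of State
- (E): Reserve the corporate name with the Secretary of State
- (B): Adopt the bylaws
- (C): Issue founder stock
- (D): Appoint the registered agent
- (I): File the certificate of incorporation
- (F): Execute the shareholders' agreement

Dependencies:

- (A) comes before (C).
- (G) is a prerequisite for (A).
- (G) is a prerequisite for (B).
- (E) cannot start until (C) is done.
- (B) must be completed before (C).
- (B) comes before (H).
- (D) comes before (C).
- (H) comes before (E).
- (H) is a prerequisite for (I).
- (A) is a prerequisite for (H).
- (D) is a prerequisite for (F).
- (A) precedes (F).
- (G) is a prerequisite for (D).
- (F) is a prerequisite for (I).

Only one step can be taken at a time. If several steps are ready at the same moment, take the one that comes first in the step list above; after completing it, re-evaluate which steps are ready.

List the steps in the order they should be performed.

(G) is the only step with nothing outstanding, so it goes first.
Ready: (A), (B) and (D). (A) is listed earlier → (A).
Now (B) and (D) have their prerequisites met. (B) is listed earlier, so (B) next.
Now (H) and (D) have their prerequisites met. (H) is listed earlier, so (H) next.
(D) needed (G), now all done → (D).
(C) and (F) are both available; (C) is listed earlier → (C).
(E) now also ready, so the ready set is {(E), (F)}; (E) is listed earlier → (E).
(F) is the only step now ready → (F).
(I) needed (H) and (F), now all done → (I).

(G), (A), (B), (H), (D), (C), (E), (F), (I)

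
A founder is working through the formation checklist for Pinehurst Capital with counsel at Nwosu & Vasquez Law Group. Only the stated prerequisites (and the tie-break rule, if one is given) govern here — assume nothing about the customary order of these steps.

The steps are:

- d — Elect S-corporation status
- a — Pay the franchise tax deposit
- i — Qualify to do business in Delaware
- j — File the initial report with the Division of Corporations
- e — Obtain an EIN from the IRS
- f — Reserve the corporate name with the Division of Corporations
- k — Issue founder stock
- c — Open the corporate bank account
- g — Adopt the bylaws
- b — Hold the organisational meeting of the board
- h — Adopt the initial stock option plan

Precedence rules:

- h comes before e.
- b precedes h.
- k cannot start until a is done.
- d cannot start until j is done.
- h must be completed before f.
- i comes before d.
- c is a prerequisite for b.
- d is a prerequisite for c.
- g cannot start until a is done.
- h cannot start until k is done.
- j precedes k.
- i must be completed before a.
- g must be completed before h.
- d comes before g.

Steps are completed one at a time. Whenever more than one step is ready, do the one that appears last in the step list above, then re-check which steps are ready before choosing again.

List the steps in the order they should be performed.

j → i → a → k → d → g → c → b → h → f → e

Nothing is required for j and i. j is listed later → j first.
Next only i has its prerequisites met → i.
Ready: a and d. a is listed later → a.
Now k and d have their prerequisites met. k is listed later, so k next.
d needed j and i, now all done → d.
g and c are both available; g is listed later → g.
c needed d, now all done → c.
Next only b has its prerequisites met → b.
Next only h has its prerequisites met → h.
f and e are both available; f is listed later → f.
e needed h, now all done → e.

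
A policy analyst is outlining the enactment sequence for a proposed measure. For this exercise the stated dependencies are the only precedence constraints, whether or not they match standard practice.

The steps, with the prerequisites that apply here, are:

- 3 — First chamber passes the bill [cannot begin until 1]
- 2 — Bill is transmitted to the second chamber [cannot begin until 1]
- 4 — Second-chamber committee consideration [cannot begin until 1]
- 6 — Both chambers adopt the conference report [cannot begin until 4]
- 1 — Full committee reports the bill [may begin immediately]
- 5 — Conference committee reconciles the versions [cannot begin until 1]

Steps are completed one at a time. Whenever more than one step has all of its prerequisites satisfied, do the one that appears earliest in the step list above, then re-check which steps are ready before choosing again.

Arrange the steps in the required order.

1 → 3 → 2 → 4 → 6 → 5

Only 1 has no prerequisites, so it is first.
Ready: 3, 2, 4 and 5. 3 is listed earlier → 3.
2, 4 and 5 are all available; 2 is listed earlier → 2.
Ready: 4 and 5. 4 is listed earlier → 4.
Ready: 6 and 5. 6 is listed earlier → 6.
That leaves 5 as the only ready step → 5.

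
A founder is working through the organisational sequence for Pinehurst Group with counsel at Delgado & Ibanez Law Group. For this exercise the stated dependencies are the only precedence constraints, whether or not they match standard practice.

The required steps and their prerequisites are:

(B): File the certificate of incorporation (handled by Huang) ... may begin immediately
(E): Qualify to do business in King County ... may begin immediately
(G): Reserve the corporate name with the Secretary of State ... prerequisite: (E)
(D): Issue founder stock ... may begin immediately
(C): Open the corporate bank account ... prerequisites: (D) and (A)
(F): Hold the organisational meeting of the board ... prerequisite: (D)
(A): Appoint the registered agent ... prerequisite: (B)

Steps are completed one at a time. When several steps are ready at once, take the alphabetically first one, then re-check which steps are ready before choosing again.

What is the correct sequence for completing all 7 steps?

(B) → (A) → (D) → (C) → (E) → (F) → (G)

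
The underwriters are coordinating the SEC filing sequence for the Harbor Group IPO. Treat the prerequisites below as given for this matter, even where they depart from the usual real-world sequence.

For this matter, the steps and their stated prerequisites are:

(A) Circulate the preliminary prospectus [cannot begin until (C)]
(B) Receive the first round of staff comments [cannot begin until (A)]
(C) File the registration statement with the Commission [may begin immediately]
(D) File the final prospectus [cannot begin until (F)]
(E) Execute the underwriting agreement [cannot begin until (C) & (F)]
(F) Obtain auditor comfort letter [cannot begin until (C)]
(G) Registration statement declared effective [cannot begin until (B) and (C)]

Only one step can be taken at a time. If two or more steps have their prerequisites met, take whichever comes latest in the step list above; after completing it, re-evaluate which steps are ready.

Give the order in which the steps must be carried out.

(C), (F), (E), (D), (A), (B), (G)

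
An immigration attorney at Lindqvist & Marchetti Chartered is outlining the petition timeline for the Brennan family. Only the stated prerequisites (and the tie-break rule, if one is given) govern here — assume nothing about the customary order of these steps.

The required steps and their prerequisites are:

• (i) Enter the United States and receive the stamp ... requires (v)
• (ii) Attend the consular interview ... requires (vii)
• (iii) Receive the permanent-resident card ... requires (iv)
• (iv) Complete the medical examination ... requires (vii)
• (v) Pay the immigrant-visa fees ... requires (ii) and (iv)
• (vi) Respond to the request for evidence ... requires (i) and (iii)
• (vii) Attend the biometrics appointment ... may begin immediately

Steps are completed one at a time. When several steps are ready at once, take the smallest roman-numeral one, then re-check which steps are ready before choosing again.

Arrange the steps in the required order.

(vii) is the only step with nothing outstanding, so it goes first.
(ii) and (iv) are both available; (ii) has the earlier label → (ii).
Next only (iv) has its prerequisites met → (iv).
Now (iii) and (v) have their prerequisites met. (iii) has the earlier label, so (iii) next.
(v) is the only step now ready → (v).
Next only (i) has its prerequisites met → (i).
(vi) needed (i) and (iii), now all done → (vi).

(vii) → (ii) → (iv) → (iii) → (v) → (i) → (vi)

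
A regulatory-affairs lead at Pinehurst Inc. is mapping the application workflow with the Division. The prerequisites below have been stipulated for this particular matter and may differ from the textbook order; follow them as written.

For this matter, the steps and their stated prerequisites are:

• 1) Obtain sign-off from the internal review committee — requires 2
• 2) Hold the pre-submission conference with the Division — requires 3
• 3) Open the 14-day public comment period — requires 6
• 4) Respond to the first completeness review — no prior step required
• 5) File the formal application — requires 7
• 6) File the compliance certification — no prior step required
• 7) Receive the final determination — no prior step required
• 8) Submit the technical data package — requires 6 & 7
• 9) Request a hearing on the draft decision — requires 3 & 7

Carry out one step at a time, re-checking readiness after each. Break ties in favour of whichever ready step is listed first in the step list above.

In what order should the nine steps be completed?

Nothing is required for 4, 6 and 7. 4 is listed earlier → 4 first.
Now 6 and 7 have their prerequisites met. 6 is listed earlier, so 6 next.
3 now also ready, so the ready set is {3, 7}; 3 is listed earlier → 3.
2 now also ready, so the ready set is {2, 7}; 2 is listed earlier → 2.
1 and 7 are both available; 1 is listed earlier → 1.
7 is the only step now ready → 7.
Now 5, 8 and 9 have their prerequisites met. 5 is listed earlier, so 5 next.
Now 8 and 9 have their prerequisites met. 8 is listed earlier, so 8 next.
Next only 9 has its prerequisites met → 9.

4 → 6 → 3 → 2 → 1 → 7 → 5 → 8 → 9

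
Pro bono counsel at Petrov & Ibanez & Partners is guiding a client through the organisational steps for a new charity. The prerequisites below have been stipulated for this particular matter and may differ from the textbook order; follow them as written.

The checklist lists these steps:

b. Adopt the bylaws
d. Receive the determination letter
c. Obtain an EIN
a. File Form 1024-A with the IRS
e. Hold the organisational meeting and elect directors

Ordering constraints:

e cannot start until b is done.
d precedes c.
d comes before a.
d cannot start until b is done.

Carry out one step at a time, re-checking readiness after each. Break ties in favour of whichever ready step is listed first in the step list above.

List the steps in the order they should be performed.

b is the only step with nothing outstanding, so it goes first.
Ready: d and e. d is listed earlier → d.
c and a now also ready, so the ready set is {c, a, e}; c is listed earlier → c.
Ready: a and e. a is listed earlier → a.
Next only e has its prerequisites met → e.

b, d, c, a, e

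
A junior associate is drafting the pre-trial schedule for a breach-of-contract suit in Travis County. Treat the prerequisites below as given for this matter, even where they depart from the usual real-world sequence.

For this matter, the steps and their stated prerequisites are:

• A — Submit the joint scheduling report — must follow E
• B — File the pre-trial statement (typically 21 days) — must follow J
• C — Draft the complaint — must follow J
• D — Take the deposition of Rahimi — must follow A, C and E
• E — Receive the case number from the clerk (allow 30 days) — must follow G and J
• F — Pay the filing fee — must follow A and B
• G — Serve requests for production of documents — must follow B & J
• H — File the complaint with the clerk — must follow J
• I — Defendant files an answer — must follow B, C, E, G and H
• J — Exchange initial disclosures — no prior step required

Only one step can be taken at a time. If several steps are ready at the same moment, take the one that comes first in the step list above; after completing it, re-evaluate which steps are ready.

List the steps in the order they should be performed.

J, B, C, G, E, A, D, F, H, I

Only J has no prerequisites, so it is first.
Ready: B, C and H. B is listed earlier → B.
Ready: C, G and H. C is listed earlier → C.
Now G and H have their prerequisites met. G is listed earlier, so G next.
E and H are both available; E is listed earlier → E.
Now A and H have their prerequisites met. A is listed earlier, so A next.
D and F now also ready, so the ready set is {D, F, H}; D is listed earlier → D.
F and H are both available; F is listed earlier → F.
H is the only step now ready → H.
I needed B, C, E, G and H, now all done → I.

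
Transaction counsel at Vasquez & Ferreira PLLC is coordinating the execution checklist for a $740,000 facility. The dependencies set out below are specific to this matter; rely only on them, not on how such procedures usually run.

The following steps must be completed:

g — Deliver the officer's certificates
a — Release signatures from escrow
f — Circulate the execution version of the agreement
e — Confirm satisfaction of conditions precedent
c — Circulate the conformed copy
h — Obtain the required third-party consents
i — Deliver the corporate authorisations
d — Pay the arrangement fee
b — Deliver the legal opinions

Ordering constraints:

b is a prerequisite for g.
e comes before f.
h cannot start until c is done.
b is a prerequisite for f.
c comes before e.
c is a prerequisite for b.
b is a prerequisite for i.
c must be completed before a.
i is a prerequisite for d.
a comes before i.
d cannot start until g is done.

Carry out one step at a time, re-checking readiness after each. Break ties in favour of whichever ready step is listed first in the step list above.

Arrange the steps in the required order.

c, a, e, h, b, g, f, i, d

Only c has no prerequisites, so it is first.
Ready: a, e, h and b. a is listed earlier → a.
e, h and b are all available; e is listed earlier → e.
h and b are both available; h is listed earlier → h.
b is the only step now ready → b.
Ready: g, f and i. g is listed earlier → g.
Now f and i have their prerequisites met. f is listed earlier, so f next.
i is the only step now ready → i.
Next only d has its prerequisites met → d.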